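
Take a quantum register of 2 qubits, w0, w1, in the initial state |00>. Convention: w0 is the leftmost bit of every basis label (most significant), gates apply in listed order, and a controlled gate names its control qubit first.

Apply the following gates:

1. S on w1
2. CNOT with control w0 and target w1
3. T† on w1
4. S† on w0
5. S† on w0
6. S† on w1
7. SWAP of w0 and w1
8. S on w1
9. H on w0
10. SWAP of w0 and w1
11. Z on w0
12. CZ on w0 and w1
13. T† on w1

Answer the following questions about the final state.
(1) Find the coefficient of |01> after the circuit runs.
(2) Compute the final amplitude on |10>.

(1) The amplitude on |01> is -sqrt(2)*exp(3*I*pi/4)/2.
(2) The amplitude on |10> is 0.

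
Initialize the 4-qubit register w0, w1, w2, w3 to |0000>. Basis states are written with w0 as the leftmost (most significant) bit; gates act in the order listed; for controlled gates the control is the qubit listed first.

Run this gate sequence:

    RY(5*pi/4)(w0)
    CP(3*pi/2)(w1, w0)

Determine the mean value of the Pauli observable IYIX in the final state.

The expectation value of IYIX is 0.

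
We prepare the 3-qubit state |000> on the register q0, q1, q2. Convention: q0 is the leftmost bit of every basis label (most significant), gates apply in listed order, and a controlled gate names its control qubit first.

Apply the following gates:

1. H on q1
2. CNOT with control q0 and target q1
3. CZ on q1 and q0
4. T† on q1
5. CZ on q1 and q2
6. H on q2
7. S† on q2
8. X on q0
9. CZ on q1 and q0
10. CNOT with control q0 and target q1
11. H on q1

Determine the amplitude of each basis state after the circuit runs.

The resulting statevector has amplitude 0 on |000>, 0 on |001>, 0 on |010>, 0 on |011>, sqrt(2)*(1 + exp(3*I*pi/4))/4 on |100>, sqrt(2)*(-I + exp(I*pi/4))/4 on |101>, sqrt(2)*(-1 + exp(3*I*pi/4))/4 on |110>, sqrt(2)*(exp(I*pi/4) + I)/4 on |111>.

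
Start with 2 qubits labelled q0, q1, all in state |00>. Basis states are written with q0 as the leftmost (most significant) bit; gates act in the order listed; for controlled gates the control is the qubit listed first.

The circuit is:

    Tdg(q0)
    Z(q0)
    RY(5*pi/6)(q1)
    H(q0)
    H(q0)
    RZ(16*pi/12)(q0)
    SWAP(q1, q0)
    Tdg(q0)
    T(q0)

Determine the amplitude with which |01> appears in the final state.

The final state's coefficient on |01> equals 0.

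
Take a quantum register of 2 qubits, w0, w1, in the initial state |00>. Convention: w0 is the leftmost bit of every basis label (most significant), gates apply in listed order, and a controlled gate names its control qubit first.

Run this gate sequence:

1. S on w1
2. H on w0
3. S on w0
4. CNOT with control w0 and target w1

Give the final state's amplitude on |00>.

The amplitude on |00> is sqrt(2)/2.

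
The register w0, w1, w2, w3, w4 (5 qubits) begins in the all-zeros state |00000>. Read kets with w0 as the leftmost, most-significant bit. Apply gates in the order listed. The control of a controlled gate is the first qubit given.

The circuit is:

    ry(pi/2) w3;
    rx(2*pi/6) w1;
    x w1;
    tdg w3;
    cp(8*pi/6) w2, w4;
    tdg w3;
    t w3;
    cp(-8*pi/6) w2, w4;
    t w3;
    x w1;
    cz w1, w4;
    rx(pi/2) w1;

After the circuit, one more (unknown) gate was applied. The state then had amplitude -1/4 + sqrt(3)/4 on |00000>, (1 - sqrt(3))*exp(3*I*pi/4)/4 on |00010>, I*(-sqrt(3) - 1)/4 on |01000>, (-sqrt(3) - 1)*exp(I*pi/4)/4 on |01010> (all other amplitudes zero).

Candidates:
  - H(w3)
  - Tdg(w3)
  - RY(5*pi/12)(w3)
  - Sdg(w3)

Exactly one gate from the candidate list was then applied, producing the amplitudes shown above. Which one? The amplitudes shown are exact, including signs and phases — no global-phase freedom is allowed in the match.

The applied gate was Tdg(w3).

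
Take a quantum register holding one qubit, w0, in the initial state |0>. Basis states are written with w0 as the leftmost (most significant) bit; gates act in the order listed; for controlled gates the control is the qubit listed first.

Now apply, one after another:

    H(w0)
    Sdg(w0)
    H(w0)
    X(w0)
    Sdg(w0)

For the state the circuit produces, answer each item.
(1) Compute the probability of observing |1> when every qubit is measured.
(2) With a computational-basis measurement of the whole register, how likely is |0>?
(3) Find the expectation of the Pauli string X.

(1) Outcome |1> occurs with probability 1/2.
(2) The probability of measuring |0> is 1/2.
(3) The observable X averages to -1.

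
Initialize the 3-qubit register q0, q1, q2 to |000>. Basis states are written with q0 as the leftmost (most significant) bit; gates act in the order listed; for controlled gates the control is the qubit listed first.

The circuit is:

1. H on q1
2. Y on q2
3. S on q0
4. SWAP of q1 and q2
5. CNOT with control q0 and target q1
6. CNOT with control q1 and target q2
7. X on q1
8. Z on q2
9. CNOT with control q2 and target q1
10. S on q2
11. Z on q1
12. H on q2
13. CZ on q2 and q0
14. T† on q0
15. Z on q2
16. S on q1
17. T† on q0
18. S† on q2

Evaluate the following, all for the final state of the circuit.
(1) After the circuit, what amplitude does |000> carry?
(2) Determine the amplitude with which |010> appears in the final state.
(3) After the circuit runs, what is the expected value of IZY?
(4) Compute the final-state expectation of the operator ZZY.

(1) The amplitude on |000> is I/2.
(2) |010> carries amplitude -I/2 in the final state.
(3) The observable IZY averages to 1.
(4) The observable ZZY averages to 1.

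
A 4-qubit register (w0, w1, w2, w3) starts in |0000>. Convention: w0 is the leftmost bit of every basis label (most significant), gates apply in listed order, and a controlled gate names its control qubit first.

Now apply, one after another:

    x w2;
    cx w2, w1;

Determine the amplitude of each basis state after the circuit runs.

After the circuit, the state carries amplitude 1 on |0110>, and 0 on every other basis state.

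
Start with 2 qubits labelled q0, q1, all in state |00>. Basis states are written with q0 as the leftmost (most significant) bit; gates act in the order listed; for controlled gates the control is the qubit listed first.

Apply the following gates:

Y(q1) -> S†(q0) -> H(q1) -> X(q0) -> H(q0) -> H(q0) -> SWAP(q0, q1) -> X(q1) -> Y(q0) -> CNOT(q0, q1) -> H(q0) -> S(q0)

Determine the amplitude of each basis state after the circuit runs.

The resulting statevector has amplitude -1/2 on |00>, -1/2 on |01>, -I/2 on |10>, I/2 on |11>. Key observation: gates 5-6 undo each other exactly, leaving only the rest of the circuit to track.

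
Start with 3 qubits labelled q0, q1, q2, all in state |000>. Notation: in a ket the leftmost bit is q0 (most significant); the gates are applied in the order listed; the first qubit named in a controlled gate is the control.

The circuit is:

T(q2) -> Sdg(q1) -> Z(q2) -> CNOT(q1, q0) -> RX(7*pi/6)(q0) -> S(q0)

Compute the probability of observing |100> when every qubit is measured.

The probability of measuring |100> is sqrt(3)/4 + 1/2.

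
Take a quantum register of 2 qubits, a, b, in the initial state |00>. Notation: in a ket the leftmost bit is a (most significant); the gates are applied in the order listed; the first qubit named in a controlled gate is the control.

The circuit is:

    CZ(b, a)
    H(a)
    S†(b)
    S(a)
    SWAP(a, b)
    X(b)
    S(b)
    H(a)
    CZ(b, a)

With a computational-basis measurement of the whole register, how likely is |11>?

Outcome |11> occurs with probability 1/4.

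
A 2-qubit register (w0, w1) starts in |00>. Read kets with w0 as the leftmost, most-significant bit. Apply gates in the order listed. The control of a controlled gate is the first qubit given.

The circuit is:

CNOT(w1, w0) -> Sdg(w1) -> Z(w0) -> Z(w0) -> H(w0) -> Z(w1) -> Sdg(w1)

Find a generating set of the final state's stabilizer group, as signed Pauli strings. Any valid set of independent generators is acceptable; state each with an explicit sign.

The final state is stabilized by the group generated by +XI, +IZ; other independent generating sets are equally valid.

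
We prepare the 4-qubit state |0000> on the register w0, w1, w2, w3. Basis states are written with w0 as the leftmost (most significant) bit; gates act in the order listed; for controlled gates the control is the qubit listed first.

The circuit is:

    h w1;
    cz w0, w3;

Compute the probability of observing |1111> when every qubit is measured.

A full measurement returns |1111> with probability 0.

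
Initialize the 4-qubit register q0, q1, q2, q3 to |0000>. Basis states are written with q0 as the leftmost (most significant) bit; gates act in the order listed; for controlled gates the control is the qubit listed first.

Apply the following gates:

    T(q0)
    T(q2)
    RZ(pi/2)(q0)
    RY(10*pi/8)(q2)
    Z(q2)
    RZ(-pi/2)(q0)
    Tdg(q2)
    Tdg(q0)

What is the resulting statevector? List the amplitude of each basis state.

The final amplitudes are -sqrt(2 - sqrt(2))/2 on |0000>, sqrt(sqrt(2) + 2)*exp(3*I*pi/4)/2 on |0010>, and 0 on every other basis state.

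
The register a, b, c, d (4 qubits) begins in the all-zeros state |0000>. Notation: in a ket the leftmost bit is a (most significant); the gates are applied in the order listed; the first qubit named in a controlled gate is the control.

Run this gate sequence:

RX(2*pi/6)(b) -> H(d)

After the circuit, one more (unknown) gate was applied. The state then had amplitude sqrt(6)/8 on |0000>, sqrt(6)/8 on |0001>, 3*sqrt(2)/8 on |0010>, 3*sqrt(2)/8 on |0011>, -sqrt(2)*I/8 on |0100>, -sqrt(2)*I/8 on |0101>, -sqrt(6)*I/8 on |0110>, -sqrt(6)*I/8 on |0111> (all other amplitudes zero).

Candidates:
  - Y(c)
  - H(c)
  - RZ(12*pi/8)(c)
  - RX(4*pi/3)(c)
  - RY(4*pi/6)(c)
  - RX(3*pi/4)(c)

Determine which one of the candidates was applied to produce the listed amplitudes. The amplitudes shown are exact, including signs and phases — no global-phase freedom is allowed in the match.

It was RY(4*pi/6)(c) that produced the state shown.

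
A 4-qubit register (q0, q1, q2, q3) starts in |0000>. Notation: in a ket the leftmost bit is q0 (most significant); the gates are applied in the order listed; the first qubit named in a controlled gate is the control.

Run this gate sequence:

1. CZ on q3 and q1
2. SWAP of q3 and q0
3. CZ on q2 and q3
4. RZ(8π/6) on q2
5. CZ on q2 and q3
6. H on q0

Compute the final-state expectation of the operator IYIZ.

The observable IYIZ averages to 0.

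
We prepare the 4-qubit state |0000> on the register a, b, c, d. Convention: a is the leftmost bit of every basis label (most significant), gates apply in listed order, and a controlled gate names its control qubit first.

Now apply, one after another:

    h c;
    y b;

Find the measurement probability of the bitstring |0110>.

A full measurement returns |0110> with probability 1/2.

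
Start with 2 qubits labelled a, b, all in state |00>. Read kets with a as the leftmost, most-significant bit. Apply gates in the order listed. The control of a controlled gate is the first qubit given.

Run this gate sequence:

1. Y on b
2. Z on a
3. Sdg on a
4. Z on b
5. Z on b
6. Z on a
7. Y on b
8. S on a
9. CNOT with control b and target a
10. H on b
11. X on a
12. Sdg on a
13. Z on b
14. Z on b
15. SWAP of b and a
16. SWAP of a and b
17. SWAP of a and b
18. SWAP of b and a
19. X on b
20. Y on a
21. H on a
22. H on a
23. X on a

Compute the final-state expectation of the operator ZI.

The observable ZI averages to -1. Key observation: the block from step 15 through step 18 cancels to the identity and can be dropped.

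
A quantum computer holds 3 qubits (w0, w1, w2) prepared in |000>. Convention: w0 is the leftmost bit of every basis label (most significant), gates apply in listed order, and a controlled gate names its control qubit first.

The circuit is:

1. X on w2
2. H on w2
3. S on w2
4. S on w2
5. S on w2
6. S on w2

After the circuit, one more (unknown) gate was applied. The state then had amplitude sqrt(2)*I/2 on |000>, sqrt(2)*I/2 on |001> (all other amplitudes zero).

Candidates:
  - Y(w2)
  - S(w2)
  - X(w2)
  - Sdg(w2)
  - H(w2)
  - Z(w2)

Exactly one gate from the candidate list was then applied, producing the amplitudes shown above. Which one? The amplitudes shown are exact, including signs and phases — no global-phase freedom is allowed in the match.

The unique candidate consistent with the amplitudes is Y(w2). Key observation: gates 3-6 undo each other exactly, leaving only the rest of the circuit to track.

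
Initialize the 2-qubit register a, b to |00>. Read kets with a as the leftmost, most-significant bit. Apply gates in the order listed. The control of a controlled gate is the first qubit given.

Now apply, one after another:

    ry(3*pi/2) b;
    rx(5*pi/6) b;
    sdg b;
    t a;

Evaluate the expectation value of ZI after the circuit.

The expectation value of ZI is 1.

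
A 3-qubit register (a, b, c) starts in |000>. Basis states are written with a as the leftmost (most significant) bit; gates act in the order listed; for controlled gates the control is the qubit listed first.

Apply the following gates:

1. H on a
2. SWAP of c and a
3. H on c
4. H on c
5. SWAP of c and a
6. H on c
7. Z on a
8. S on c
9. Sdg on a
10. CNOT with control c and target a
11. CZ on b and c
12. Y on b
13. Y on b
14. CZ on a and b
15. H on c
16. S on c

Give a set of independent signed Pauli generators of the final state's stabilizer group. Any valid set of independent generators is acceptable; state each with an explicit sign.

The final state is stabilized by the group generated by +XIX, -ZIZ, +IZI; other independent generating sets are equally valid. Key observation: steps 2-5 multiply out to the identity, so the circuit reduces to the remaining gates.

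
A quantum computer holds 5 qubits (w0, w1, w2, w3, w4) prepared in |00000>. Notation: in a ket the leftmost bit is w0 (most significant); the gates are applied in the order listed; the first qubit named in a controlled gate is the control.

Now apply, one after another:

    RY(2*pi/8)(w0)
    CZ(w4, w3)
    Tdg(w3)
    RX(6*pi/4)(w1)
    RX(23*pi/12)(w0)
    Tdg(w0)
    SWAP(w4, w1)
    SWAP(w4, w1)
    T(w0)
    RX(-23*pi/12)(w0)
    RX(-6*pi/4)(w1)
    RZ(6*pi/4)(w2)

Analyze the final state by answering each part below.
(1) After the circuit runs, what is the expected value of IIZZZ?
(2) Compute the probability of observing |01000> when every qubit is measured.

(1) The observable IIZZZ averages to 1. Key observation: the block from step 4 through step 11 cancels to the identity and can be dropped.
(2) Outcome |01000> occurs with probability 0.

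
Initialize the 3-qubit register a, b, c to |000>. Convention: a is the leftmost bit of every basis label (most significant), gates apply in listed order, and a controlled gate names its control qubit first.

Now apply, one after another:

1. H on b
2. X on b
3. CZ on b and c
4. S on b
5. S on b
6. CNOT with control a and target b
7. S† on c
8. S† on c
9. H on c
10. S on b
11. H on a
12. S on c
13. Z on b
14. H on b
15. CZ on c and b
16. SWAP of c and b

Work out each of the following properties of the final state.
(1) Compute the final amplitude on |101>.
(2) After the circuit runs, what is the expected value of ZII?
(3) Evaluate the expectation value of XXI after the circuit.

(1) The final state's coefficient on |101> equals 1/4 - I/4.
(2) The expectation value of ZII is 0.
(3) In the final state, XXI has expectation 0.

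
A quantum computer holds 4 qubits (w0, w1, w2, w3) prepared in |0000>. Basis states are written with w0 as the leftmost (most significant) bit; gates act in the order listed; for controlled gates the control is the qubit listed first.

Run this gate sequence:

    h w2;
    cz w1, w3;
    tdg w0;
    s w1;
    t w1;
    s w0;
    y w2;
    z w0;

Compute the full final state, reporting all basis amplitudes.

The final amplitudes are -sqrt(2)*I/2 on |0000>, sqrt(2)*I/2 on |0010>, and 0 on every other basis state.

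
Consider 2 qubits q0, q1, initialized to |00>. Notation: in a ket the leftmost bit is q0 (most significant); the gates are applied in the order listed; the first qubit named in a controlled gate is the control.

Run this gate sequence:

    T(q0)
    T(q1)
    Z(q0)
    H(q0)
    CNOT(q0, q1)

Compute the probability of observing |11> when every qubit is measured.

A full measurement returns |11> with probability 1/2.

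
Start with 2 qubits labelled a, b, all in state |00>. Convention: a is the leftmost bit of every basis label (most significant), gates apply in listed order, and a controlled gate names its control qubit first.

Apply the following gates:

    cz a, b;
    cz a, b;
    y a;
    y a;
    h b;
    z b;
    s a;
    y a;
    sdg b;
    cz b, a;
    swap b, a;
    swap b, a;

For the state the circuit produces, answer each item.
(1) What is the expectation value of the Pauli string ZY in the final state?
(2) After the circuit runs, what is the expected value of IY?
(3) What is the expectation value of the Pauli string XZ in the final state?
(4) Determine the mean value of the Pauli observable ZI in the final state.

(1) The expectation value of ZY is 1.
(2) The observable IY averages to -1.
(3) The observable XZ averages to 0.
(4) The expectation value of ZI is -1.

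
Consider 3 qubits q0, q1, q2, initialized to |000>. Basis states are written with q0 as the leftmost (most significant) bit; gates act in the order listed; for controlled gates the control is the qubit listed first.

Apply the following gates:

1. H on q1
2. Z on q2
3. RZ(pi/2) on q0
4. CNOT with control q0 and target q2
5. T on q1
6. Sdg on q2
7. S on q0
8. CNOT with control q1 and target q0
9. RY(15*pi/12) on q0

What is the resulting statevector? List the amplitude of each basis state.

The final amplitudes are sqrt(4 - 2*sqrt(2))*exp(3*I*pi/4)/4 on |000>, 0 on |001>, -sqrt(2*sqrt(2) + 4)/4 on |010>, 0 on |011>, -sqrt(2*sqrt(2) + 4)*exp(3*I*pi/4)/4 on |100>, 0 on |101>, -sqrt(4 - 2*sqrt(2))/4 on |110>, 0 on |111>.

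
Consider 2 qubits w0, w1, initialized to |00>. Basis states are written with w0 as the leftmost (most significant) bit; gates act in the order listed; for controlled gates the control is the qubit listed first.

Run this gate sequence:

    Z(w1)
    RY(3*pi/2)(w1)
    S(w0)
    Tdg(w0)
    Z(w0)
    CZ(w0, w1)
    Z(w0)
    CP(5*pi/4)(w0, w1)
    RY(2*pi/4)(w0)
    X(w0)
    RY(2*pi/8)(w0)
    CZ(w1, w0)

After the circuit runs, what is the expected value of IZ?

In the final state, IZ has expectation 0.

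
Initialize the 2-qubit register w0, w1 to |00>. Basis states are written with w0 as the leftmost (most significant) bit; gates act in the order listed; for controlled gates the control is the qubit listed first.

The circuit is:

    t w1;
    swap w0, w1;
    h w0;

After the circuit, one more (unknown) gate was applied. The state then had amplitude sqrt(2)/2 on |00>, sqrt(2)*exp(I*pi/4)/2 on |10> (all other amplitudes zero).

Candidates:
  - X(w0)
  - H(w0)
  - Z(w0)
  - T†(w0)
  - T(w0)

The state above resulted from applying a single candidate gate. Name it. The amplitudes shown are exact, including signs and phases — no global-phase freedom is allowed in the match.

It was T(w0) that produced the state shown.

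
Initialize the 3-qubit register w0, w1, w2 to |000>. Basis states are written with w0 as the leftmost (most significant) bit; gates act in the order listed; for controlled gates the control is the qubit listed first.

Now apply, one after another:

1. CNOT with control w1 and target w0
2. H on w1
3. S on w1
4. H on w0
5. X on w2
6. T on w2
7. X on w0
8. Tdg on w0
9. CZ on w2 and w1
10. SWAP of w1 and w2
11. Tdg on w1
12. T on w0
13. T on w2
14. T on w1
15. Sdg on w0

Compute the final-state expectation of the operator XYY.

In the final state, XYY has expectation 0.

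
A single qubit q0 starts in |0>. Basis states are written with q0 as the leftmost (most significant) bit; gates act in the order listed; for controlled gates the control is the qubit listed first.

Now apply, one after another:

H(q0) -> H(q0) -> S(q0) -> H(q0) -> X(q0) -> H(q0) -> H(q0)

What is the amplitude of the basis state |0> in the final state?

The final state's coefficient on |0> equals sqrt(2)/2.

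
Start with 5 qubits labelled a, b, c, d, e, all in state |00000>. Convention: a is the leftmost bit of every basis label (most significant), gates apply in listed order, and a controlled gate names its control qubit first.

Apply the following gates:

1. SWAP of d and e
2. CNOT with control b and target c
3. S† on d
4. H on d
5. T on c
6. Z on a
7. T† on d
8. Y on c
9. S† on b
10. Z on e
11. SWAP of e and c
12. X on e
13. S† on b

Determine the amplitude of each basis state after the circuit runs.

The final amplitudes are sqrt(2)*I/2 on |00000>, sqrt(2)*exp(I*pi/4)/2 on |00010>, and 0 on every other basis state.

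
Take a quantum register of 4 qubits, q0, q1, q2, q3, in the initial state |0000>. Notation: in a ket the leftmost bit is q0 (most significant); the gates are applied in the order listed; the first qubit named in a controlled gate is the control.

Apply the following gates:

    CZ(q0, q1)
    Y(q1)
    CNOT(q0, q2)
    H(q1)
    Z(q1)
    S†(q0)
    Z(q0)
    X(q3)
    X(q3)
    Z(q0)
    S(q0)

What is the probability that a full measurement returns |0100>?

A full measurement returns |0100> with probability 1/2.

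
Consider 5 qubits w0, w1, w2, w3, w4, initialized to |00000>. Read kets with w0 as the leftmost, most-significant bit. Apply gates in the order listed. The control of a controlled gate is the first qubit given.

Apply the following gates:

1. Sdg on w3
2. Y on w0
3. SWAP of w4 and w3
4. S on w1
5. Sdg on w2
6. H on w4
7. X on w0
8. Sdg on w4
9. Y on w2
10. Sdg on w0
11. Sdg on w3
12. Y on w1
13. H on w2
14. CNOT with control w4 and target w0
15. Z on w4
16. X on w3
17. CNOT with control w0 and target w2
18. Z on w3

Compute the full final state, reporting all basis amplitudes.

The resulting statevector has amplitude I/2 on |01010>, -I/2 on |01110>, 1/2 on |11011>, -1/2 on |11111>, and 0 on every other basis state.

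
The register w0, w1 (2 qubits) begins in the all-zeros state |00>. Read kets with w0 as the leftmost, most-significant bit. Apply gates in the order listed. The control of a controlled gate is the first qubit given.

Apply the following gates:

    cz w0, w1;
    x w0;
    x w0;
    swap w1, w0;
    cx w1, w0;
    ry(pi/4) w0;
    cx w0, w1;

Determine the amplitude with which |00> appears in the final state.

|00> carries amplitude sqrt(sqrt(2) + 2)/2 in the final state. Key observation: the block from step 2 through step 3 cancels to the identity and can be dropped.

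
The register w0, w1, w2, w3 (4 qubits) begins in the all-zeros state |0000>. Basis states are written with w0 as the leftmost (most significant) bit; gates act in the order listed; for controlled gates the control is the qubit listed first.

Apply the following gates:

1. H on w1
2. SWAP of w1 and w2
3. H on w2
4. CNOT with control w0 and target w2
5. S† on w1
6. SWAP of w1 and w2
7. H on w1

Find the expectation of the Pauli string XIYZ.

In the final state, XIYZ has expectation 0.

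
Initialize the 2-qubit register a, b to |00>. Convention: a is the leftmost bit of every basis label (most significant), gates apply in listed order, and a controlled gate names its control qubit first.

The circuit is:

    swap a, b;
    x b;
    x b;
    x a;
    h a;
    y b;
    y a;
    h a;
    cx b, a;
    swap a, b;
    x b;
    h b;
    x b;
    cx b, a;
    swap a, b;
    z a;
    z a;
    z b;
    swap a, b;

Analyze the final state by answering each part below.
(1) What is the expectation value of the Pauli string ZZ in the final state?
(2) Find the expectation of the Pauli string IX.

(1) In the final state, ZZ has expectation -1.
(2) In the final state, IX has expectation 0.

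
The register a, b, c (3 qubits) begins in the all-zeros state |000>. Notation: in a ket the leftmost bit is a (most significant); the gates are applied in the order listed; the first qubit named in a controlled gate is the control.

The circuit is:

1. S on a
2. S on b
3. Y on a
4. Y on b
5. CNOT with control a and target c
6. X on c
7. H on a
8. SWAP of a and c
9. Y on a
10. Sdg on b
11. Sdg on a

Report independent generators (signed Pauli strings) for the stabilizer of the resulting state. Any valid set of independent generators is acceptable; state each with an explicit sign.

One valid set of independent stabilizer generators is -IIX, -ZII, -IZI (any independent generating set of the same group is equally correct).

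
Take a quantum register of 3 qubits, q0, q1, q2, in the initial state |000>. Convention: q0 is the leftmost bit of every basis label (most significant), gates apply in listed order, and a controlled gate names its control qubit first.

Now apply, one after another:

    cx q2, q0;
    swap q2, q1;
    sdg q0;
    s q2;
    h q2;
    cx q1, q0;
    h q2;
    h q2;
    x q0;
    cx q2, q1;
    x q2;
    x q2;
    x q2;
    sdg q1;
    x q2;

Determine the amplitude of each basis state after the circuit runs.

After the circuit, the state carries amplitude sqrt(2)/2 on |100>, -sqrt(2)*I/2 on |111>, and 0 on every other basis state. Key observation: the block from step 7 through step 8 cancels to the identity and can be dropped.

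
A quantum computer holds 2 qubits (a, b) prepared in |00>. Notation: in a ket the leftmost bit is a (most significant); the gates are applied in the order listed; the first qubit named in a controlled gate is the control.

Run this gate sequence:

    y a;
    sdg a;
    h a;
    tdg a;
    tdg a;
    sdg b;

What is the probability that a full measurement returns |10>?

The probability of measuring |10> is 1/2.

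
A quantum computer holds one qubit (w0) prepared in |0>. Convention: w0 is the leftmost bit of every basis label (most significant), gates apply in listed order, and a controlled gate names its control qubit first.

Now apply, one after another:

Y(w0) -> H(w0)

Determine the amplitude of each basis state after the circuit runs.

The resulting statevector has amplitude sqrt(2)*I/2 on |0>, -sqrt(2)*I/2 on |1>.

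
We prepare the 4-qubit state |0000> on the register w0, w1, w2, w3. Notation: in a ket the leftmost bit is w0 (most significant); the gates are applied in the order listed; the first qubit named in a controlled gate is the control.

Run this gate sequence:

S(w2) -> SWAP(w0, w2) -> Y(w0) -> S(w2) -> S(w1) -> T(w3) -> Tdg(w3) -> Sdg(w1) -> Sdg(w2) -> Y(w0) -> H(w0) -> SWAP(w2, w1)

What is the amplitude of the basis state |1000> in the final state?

The amplitude on |1000> is sqrt(2)/2. Key observation: the block from step 3 through step 10 cancels to the identity and can be dropped.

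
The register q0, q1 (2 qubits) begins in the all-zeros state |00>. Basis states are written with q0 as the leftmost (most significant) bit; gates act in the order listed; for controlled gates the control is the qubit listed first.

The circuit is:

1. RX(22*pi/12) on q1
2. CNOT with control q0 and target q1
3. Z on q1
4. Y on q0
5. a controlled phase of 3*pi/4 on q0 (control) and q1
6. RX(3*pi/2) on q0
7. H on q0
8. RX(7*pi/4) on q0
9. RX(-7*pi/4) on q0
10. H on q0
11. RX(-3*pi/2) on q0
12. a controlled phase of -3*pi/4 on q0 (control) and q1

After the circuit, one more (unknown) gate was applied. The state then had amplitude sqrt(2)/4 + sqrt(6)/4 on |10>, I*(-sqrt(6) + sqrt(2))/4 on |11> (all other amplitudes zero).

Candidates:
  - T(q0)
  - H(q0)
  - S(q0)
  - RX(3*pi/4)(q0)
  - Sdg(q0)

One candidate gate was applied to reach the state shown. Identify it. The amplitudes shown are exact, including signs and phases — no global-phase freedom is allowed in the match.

It was S(q0) that produced the state shown. Key observation: steps 5-12 multiply out to the identity, so the circuit reduces to the remaining gates.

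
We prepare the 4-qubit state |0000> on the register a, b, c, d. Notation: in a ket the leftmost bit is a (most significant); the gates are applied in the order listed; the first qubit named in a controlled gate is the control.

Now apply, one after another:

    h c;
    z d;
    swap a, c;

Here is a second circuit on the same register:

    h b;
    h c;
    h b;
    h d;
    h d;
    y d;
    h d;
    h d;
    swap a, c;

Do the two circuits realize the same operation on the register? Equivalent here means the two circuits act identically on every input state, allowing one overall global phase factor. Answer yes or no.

No — the two circuits implement different unitaries, even allowing a global phase.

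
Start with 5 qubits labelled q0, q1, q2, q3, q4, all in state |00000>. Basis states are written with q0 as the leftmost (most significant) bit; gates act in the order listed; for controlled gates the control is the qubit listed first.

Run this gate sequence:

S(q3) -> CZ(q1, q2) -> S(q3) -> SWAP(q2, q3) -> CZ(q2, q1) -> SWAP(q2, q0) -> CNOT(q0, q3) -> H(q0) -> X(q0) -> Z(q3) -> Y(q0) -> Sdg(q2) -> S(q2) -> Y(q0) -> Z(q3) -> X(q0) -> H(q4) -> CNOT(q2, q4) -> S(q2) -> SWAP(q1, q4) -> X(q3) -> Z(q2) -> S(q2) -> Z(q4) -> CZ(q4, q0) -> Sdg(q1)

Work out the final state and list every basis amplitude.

The resulting statevector has amplitude 1/2 on |00010>, -I/2 on |01010>, 1/2 on |10010>, -I/2 on |11010>, and 0 on every other basis state. Key observation: the block from step 9 through step 16 cancels to the identity and can be dropped.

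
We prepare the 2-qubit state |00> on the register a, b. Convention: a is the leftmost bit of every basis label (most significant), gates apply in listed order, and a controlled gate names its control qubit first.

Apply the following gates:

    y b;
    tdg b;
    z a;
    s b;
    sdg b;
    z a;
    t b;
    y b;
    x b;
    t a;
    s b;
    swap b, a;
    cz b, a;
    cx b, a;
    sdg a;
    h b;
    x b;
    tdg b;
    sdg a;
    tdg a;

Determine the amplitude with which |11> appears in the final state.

The final state's coefficient on |11> equals -sqrt(2)/2. Key observation: steps 1-8 multiply out to the identity, so the circuit reduces to the remaining gates.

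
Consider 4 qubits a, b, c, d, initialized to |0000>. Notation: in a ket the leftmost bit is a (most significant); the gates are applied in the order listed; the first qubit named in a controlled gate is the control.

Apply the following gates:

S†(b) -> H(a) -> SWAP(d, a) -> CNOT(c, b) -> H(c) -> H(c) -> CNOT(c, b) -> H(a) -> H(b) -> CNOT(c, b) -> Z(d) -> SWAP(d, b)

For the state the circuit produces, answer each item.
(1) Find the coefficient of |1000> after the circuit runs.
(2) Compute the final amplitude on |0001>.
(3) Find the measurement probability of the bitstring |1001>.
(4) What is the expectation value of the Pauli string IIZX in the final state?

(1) The amplitude on |1000> is sqrt(2)/4. Key observation: gates 4-7 undo each other exactly, leaving only the rest of the circuit to track.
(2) The amplitude on |0001> is sqrt(2)/4.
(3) The probability of measuring |1001> is 1/8.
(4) The expectation value of IIZX is 1.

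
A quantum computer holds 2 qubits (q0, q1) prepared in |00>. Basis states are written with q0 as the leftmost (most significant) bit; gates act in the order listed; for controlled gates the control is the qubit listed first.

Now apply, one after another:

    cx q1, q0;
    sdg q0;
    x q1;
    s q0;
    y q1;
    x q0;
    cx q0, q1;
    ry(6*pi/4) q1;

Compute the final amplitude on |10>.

|10> carries amplitude sqrt(2)*I/2 in the final state.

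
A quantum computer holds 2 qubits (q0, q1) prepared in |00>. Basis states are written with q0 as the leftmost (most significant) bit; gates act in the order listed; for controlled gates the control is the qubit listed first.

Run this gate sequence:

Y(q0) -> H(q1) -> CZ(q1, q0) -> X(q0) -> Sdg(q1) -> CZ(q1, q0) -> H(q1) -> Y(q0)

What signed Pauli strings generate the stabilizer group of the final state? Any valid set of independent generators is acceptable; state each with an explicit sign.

The final state is stabilized by the group generated by -IY, -ZI; other independent generating sets are equally valid.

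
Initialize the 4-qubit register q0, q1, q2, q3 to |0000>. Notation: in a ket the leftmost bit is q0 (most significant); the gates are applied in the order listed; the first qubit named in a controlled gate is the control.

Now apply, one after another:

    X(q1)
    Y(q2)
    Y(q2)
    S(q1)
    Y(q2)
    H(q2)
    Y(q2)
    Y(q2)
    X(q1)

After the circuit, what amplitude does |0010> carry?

The amplitude on |0010> is sqrt(2)/2.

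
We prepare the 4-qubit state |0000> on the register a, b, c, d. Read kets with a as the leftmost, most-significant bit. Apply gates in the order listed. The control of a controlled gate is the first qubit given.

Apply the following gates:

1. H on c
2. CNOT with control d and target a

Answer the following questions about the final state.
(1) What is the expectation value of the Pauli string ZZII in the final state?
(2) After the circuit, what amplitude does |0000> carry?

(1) In the final state, ZZII has expectation 1.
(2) The final state's coefficient on |0000> equals sqrt(2)/2.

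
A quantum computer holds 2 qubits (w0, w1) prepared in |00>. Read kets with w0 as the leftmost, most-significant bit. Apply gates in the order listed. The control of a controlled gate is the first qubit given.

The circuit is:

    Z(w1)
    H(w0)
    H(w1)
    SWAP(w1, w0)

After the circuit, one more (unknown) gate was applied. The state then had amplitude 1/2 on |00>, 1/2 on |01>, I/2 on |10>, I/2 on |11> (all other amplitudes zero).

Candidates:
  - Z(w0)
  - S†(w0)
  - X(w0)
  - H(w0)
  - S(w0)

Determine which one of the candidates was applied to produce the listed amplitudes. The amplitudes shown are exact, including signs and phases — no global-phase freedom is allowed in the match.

The applied gate was S(w0).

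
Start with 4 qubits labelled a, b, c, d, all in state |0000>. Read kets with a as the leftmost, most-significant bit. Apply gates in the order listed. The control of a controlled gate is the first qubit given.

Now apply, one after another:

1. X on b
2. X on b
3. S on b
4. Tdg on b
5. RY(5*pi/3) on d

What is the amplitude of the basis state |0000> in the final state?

The final state's coefficient on |0000> equals -sqrt(3)/2.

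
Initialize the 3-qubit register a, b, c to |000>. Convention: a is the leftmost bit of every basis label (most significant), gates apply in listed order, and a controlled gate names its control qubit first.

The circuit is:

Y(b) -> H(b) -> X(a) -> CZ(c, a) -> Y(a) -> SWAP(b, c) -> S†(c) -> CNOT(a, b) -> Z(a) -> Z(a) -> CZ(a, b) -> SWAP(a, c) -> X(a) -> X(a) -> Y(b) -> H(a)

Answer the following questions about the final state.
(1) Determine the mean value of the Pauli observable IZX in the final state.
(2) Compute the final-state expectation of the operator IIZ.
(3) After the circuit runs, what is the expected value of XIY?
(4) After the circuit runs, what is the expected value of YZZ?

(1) The observable IZX averages to 0. Key observation: gates 13-14 undo each other exactly, leaving only the rest of the circuit to track.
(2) In the final state, IIZ has expectation 1.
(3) In the final state, XIY has expectation 0.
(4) The observable YZZ averages to 1.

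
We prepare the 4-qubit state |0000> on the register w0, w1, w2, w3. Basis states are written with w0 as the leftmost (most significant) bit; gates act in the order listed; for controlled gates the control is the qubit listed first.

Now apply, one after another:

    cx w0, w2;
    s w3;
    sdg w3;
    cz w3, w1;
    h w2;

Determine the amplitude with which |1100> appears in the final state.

|1100> carries amplitude 0 in the final state.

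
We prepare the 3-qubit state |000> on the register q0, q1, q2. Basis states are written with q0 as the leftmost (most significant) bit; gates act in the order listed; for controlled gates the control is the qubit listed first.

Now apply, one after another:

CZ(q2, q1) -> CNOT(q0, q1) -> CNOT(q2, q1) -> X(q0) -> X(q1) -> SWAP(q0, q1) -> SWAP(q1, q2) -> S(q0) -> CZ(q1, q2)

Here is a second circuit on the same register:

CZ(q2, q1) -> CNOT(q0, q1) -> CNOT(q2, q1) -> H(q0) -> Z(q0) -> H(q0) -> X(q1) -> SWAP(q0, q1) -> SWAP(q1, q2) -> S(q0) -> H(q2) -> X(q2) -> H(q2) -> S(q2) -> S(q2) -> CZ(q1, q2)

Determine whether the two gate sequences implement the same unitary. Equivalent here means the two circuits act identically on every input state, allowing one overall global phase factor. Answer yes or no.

Yes: on every input state the two circuits agree up to one overall phase factor.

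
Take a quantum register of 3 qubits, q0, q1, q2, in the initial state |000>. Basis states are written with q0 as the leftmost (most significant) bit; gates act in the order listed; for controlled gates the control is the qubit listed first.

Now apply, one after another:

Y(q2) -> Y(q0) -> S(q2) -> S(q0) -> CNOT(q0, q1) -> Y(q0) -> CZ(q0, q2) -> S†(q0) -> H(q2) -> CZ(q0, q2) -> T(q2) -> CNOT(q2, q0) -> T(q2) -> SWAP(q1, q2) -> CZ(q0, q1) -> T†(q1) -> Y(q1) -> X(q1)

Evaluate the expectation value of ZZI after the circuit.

The observable ZZI averages to 1.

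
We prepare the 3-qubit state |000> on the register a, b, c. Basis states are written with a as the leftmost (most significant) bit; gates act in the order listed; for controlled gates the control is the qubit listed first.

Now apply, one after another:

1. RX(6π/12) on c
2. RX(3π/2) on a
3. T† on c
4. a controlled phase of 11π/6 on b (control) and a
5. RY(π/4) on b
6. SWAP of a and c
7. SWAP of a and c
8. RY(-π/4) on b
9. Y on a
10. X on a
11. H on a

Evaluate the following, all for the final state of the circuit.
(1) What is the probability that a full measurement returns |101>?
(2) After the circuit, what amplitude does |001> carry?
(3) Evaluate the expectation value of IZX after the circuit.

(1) The probability of measuring |101> is 1/4. Key observation: gates 5-8 undo each other exactly, leaving only the rest of the circuit to track.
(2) The final state's coefficient on |001> equals sqrt(2)*(1 - I)*exp(3*I*pi/4)/4.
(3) In the final state, IZX has expectation -sqrt(2)/2.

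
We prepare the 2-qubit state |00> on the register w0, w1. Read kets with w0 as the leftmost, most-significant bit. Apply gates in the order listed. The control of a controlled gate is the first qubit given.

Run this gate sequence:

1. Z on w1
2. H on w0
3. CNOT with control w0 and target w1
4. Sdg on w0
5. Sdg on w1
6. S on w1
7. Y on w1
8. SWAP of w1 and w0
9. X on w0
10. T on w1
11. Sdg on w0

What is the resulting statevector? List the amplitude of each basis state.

After the circuit, the state carries amplitude sqrt(2)*I/2 on |00>, 0 on |01>, 0 on |10>, sqrt(2)*exp(3*I*pi/4)/2 on |11>.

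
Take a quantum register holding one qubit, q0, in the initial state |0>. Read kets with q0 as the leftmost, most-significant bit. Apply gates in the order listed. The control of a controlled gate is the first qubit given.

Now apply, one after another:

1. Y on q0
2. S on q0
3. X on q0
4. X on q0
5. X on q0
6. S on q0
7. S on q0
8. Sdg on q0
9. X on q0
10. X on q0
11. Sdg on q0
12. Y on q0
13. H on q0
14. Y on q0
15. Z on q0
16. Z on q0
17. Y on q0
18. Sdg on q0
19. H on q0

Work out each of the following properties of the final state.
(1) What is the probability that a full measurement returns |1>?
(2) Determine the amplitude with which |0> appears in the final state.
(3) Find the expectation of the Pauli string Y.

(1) Outcome |1> occurs with probability 1/2.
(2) The final state's coefficient on |0> equals 1/2 - I/2.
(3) In the final state, Y has expectation -1.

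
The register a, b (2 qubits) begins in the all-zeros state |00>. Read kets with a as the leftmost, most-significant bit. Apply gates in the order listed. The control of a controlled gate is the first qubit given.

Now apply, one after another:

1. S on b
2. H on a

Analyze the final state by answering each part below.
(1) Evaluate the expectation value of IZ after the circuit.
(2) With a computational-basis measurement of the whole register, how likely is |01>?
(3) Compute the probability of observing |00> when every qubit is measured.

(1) In the final state, IZ has expectation 1.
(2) The probability of measuring |01> is 0.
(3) A full measurement returns |00> with probability 1/2.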